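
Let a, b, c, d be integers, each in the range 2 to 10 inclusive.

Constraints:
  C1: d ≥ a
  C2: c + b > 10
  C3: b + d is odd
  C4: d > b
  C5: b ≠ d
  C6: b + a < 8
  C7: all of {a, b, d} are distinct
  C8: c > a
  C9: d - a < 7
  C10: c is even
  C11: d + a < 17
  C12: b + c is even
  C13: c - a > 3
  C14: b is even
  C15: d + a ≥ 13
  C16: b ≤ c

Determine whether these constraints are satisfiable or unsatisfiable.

Satisfiable

Take a = 5, b = 2, c = 10, d = 9. Then constraint 2: c + b = 12; constraint 6: b + a = 7; constraint 9: d - a = 4, and every other listed constraint is also met.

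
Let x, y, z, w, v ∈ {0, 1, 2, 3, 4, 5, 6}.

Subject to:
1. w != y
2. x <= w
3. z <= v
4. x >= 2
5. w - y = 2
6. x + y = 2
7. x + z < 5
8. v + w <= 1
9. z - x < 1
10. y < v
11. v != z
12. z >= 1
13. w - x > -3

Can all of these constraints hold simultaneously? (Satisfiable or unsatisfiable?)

From constraints 3 and 12: v ≥ z ≥ 1. From constraints 2 and 4: w ≥ x ≥ 2. Hence v + w ≥ 3. But constraint 8 requires v + w ≤ 1, and 1 < 3. Contradiction.

Unsatisfiable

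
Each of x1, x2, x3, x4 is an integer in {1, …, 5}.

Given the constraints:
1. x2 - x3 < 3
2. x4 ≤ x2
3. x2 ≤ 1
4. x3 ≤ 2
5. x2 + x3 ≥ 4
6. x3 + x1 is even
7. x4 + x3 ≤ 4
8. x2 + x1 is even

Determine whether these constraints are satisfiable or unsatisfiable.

From constraint 3: x2 ≤ 1. From constraint 4: x3 ≤ 2. Hence x2 + x3 ≤ 3. But constraint 5 requires x2 + x3 ≥ 4, and 4 > 3. Contradiction.

Unsatisfiable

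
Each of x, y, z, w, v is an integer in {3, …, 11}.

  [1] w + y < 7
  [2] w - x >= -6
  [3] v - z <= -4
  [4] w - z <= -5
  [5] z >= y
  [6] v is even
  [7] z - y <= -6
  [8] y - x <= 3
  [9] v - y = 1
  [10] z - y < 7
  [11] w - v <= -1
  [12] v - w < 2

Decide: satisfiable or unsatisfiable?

Unsatisfiable

Constraints 2, 3, 7, 8, and 11 give v − w ≥ 1, w − x ≥ -6, x − y ≥ -3, y − z ≥ 6, z − v ≥ 4.
Adding all 5 inequalities: the left sides telescope to 0, and the right sides sum to 1 + (-6) + (-3) + 6 + 4 = 2. So 0 ≥ 2, which is false.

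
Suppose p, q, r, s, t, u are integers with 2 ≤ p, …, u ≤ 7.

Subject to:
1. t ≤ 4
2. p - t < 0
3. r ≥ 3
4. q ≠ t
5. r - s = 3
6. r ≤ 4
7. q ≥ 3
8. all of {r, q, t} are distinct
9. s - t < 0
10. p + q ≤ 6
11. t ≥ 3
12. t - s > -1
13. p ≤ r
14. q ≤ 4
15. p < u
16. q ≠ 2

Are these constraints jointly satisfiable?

Unsatisfiable

Constraints 1, 3, 6, 7, 11, and 14 confine each of r, q, t to the 2 values {3, 4}.
Constraint 8 requires all 3 of them to be distinct, but only 2 values are available — impossible by the pigeonhole principle.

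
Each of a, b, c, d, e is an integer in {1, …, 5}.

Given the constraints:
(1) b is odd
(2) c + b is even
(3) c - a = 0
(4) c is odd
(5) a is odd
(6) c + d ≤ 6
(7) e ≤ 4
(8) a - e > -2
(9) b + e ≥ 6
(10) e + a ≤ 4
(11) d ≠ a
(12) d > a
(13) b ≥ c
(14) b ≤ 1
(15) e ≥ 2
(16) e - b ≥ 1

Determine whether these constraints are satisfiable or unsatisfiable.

Unsatisfiable

From constraint 14: b ≤ 1. From constraint 7: e ≤ 4. Hence b + e ≤ 5. But constraint 9 requires b + e ≥ 6, and 6 > 5. Contradiction.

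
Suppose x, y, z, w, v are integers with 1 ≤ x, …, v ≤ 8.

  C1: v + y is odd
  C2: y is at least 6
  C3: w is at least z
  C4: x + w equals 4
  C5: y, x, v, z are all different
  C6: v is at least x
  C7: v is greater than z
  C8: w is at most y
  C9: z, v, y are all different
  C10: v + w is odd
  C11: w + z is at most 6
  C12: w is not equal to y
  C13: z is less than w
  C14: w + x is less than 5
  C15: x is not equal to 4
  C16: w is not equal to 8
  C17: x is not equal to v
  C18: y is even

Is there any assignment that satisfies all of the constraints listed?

Satisfiable

Setting (x, y, z, w, v) = (2, 6, 1, 2, 3) satisfies everything: constraint 4: x + w = 4; constraint 11: w + z = 3, and the others follow.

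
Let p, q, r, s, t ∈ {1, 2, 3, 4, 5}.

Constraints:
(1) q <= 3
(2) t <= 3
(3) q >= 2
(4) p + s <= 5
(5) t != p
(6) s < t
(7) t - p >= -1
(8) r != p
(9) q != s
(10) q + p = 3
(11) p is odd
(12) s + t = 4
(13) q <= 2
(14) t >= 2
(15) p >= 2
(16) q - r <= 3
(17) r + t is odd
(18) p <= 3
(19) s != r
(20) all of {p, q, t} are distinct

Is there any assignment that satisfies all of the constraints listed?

Constraints 1, 2, 3, 14, 15, and 18 confine each of p, q, t to the 2 values {2, 3}.
Constraint 20 requires all 3 of them to be distinct, but only 2 values are available — impossible by the pigeonhole principle.

Unsatisfiable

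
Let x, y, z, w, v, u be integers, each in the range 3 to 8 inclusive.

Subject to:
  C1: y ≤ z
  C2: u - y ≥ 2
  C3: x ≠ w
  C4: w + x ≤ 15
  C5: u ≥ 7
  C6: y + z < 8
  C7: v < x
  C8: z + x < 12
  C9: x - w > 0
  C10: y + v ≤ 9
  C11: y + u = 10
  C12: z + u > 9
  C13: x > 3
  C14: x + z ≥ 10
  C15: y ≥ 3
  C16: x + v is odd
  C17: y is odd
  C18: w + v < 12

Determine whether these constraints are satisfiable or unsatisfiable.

Satisfiable

Setting (x, y, z, w, v, u) = (8, 3, 3, 6, 5, 7) satisfies everything: constraint 2: u - y = 4; constraint 4: w + x = 14, and the others follow.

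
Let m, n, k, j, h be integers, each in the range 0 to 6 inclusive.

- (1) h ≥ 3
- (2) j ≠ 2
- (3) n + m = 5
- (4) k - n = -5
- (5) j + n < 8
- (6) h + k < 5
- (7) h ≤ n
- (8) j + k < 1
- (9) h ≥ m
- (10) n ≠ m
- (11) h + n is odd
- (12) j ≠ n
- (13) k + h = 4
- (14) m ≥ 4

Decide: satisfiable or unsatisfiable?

From constraints 1 and 7: n ≥ h ≥ 3. From constraint 14: m ≥ 4. Hence n + m ≥ 7. But constraint 3 requires n + m = 5, and 5 < 7. Contradiction.

Unsatisfiable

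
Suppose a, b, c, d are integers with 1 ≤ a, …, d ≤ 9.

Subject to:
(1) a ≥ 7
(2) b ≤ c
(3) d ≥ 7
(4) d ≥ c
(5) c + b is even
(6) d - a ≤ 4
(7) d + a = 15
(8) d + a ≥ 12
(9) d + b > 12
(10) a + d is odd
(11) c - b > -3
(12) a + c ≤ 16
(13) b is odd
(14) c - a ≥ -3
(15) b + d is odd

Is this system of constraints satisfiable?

Satisfiable

Take a = 7, b = 7, c = 7, d = 8. Then constraint 6: d - a = 1; constraint 7: d + a = 15; constraint 8: d + a = 15, and every other listed constraint is also met.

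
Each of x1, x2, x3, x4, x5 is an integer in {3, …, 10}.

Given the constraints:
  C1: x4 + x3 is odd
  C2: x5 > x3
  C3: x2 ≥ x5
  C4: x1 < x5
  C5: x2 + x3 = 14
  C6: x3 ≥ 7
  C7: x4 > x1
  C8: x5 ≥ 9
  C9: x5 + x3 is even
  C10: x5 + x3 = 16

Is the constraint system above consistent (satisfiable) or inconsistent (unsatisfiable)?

Unsatisfiable

From constraints 3 and 8: x2 ≥ x5 ≥ 9. From constraint 6: x3 ≥ 7. Hence x2 + x3 ≥ 16. But constraint 5 requires x2 + x3 = 14, and 14 < 16. Contradiction.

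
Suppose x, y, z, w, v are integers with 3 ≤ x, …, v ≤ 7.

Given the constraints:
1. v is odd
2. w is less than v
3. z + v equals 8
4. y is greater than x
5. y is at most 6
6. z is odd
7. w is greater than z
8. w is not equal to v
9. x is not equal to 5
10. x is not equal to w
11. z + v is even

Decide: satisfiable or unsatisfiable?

Satisfiable

Take x = 3, y = 4, z = 3, w = 4, v = 5. Then constraint 1: v = 5 is odd; constraint 3: z + v = 8, and every other listed constraint is also met.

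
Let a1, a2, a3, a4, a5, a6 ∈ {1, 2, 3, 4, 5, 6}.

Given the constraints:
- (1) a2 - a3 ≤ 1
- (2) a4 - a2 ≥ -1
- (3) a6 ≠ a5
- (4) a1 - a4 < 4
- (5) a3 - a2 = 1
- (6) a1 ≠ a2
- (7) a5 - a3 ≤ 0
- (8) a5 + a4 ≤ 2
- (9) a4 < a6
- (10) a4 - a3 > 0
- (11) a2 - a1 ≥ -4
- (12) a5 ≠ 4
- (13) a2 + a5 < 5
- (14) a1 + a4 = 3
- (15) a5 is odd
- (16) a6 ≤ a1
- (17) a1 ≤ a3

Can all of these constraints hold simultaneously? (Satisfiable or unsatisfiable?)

Constraints 9, 10, 16, and 17 give a6 ≤ a1, a1 ≤ a3, a3 < a4, a4 < a6. Chaining: a6 ≤ a1 ≤ a3 < a4 < a6, which forces a6 < a6 — impossible.

Unsatisfiable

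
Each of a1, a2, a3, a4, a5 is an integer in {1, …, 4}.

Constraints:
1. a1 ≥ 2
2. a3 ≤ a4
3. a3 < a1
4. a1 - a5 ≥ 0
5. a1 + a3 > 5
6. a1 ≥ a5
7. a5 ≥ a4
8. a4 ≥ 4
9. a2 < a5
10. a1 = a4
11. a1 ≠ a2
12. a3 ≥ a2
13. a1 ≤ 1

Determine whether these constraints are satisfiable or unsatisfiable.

Unsatisfiable

From constraints 7 and 8: a5 ≥ a4 and a4 ≥ 4, so a5 ≥ 4. From constraints 6 and 13: a5 ≤ a1 and a1 ≤ 1, so a5 ≤ 1. But 1 < 4, so no value of a5 works.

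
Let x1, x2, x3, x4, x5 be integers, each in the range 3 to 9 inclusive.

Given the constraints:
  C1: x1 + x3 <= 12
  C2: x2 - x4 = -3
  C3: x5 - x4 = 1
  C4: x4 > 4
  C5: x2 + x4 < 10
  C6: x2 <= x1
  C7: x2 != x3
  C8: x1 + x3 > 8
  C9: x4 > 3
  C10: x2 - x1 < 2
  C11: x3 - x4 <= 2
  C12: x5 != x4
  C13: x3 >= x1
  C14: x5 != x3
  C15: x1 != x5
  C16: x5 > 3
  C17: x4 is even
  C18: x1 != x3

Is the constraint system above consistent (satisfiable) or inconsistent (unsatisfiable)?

Satisfiable

Try x1 = 3, x2 = 3, x3 = 6, x4 = 6, x5 = 7.
Check constraint 1: x1 + x3 = 9; constraint 2: x2 - x4 = -3; constraint 3: x5 - x4 = 1. The remaining constraints are straightforward to verify.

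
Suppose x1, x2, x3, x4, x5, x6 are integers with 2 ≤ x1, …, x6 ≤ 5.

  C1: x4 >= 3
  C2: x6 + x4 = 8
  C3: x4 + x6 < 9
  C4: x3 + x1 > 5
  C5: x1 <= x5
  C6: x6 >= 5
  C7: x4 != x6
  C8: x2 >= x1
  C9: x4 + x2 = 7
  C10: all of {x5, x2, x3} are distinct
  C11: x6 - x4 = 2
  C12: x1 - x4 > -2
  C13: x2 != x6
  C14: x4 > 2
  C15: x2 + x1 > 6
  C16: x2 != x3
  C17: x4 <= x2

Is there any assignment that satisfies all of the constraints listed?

Satisfiable

Try x1 = 3, x2 = 4, x3 = 3, x4 = 3, x5 = 5, x6 = 5.
Check constraint 2: x6 + x4 = 8; constraint 3: x4 + x6 = 8; constraint 4: x3 + x1 = 6. The remaining constraints are straightforward to verify.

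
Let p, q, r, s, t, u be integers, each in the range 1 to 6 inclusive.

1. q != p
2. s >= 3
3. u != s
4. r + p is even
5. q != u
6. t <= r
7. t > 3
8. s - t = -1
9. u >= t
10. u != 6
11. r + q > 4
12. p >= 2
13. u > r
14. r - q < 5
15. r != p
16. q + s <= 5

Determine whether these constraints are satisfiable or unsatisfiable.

Try p = 6, q = 1, r = 4, s = 3, t = 4, u = 5.
Check constraint 8: s - t = -1; constraint 11: r + q = 5; constraint 14: r - q = 3. The remaining constraints are straightforward to verify.

Satisfiable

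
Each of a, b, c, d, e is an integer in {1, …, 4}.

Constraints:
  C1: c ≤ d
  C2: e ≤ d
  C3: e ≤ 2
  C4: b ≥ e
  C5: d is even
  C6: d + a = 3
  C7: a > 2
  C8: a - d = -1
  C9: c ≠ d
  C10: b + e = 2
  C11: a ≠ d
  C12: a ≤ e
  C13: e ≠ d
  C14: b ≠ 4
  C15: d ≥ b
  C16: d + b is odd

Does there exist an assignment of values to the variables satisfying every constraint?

Unsatisfiable

From constraint 7: a ≥ 3. From constraints 3 and 12: a ≤ e and e ≤ 2, so a ≤ 2. But 2 < 3, so no value of a works.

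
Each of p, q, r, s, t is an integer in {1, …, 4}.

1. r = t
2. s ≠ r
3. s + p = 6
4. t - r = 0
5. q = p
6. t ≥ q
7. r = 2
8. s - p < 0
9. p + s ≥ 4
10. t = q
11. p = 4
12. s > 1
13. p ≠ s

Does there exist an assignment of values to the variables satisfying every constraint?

Constraint 7 fixes r = 2 and constraint 11 fixes p = 4. Constraints 1, 5, and 10 give r = t = q = p, so r = p. But 2 ≠ 4 — contradiction.

Unsatisfiable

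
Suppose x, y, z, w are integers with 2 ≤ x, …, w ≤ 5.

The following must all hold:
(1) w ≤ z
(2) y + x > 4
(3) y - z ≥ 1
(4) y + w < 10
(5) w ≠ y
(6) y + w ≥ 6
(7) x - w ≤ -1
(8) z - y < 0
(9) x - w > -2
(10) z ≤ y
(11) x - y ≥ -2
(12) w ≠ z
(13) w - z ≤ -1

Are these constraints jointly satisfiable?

Unsatisfiable

Constraints 3, 7, 11, and 13 give y − z ≥ 1, z − w ≥ 1, w − x ≥ 1, x − y ≥ -2.
Adding all 4 inequalities: the left sides telescope to 0, and the right sides sum to 1 + 1 + 1 + (-2) = 1. So 0 ≥ 1, which is false.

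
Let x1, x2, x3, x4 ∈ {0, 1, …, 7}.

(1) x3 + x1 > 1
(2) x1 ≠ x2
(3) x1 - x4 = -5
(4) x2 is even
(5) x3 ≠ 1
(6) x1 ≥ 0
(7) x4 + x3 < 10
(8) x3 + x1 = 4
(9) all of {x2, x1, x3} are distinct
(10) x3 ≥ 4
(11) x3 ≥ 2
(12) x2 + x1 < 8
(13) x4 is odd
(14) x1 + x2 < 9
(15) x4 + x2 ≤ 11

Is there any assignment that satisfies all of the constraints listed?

The assignment x1 = 0, x2 = 6, x3 = 4, x4 = 5 works:
  constraint 1 holds since x3 + x1 = 4.
  constraint 3 holds since x1 - x4 = -5.
The rest check out directly.

Satisfiable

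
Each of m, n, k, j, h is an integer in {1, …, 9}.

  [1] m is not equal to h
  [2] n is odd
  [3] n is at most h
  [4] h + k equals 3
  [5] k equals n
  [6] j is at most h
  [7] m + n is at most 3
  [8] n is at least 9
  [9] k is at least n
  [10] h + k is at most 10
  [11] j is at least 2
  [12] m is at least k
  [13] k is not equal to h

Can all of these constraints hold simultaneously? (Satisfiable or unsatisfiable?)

Unsatisfiable

From constraints 6 and 11: h ≥ j ≥ 2. From constraints 8 and 9: k ≥ n ≥ 9. Hence h + k ≥ 11. But constraint 10 requires h + k ≤ 10, and 10 < 11. Contradiction.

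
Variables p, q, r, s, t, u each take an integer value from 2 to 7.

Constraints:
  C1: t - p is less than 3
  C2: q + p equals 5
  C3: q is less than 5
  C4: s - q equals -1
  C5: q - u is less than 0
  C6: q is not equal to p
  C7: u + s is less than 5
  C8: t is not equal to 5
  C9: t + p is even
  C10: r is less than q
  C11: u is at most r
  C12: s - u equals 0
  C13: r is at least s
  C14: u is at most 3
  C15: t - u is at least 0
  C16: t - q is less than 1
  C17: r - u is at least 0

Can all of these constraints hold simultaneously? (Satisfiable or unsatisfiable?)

Constraints 5, 10, and 17 give r < q, q < u, u ≤ r. Chaining: r < q < u ≤ r, which forces r < r — impossible.

Unsatisfiable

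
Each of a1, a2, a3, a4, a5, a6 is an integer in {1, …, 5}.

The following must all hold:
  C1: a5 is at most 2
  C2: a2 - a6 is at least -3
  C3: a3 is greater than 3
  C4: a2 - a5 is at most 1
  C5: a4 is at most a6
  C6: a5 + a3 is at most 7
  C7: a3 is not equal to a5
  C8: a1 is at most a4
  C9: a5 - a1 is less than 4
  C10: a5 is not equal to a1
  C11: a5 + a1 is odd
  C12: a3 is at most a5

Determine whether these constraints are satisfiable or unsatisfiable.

Unsatisfiable

From constraint 3: a3 ≥ 4. From constraints 1 and 12: a3 ≤ a5 and a5 ≤ 2, so a3 ≤ 2. But 2 < 4, so no value of a3 works.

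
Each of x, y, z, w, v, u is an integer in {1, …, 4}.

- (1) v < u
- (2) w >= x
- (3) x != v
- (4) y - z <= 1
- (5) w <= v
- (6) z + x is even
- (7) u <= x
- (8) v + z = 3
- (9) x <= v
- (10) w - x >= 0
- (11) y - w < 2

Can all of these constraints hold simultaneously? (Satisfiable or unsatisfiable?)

Unsatisfiable

Constraints 1, 2, 5, and 7 give u ≤ x, x ≤ w, w ≤ v, v < u. Chaining: u ≤ x ≤ w ≤ v < u, which forces u < u — impossible.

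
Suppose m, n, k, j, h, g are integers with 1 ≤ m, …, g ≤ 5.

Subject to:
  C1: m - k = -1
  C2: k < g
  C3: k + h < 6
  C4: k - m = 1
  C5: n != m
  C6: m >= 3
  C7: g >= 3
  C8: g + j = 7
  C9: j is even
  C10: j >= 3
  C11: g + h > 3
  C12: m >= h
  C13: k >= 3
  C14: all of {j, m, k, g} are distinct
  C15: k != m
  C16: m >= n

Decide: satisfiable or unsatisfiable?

Unsatisfiable

Constraints 6, 7, 10, and 13 confine each of j, m, k, g to the 3 values {3, …, 5} (the domain already gives each ≤ 5).
Constraint 14 requires all 4 of them to be distinct, but only 3 values are available — impossible by the pigeonhole principle.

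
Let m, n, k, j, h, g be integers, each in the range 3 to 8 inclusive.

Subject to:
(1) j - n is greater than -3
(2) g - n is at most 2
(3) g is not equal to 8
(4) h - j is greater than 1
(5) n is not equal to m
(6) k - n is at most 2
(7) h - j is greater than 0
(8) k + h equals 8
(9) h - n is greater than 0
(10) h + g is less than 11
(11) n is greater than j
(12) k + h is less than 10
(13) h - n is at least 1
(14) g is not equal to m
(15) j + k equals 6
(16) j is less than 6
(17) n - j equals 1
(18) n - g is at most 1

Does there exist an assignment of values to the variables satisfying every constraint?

Satisfiable

One satisfying assignment is m = 6, n = 4, k = 3, j = 3, h = 5, g = 3.
For the less obvious constraints — constraint 1: j - n = -1; constraint 2: g - n = -1 — and the others hold by inspection.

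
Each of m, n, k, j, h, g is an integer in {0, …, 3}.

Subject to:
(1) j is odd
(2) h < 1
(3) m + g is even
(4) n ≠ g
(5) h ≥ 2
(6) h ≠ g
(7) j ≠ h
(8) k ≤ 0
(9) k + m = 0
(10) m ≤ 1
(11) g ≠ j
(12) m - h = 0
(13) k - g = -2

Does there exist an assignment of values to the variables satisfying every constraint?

From constraint 5: h ≥ 2. From constraint 2: h ≤ 0. But 0 < 2, so no value of h works.

Unsatisfiable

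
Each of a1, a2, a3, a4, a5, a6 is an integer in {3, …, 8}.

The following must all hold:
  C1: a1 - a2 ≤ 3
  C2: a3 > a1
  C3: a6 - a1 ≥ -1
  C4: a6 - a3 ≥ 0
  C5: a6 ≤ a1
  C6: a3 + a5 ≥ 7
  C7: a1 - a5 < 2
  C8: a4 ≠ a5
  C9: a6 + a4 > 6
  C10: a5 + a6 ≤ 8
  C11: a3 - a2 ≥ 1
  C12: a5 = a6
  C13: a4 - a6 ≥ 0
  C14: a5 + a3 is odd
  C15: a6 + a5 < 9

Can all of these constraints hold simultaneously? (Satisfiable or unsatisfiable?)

Unsatisfiable

Constraints 2, 4, and 5 give a3 ≤ a6, a6 ≤ a1, a1 < a3. Chaining: a3 ≤ a6 ≤ a1 < a3, which forces a3 < a3 — impossible.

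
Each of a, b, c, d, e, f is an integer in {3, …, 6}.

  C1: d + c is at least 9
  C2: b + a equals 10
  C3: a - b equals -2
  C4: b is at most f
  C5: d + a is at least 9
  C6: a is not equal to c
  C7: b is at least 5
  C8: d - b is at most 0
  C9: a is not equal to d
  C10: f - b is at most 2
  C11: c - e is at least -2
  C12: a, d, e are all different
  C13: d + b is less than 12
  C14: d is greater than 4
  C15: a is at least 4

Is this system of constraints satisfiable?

Take a = 4, b = 6, c = 5, d = 5, e = 6, f = 6. Then constraint 1: d + c = 10; constraint 2: b + a = 10, and every other listed constraint is also met.

Satisfiable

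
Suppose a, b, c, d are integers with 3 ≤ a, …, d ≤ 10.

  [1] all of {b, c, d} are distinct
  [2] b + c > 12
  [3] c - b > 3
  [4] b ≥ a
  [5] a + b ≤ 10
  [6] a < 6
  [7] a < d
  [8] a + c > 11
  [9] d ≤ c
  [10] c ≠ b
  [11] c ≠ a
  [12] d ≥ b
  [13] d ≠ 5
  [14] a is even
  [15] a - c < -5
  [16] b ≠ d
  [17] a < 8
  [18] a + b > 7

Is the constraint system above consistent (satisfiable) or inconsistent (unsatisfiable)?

Satisfiable

Try a = 4, b = 4, c = 10, d = 6.
Check constraint 2: b + c = 14; constraint 3: c - b = 6. The remaining constraints are straightforward to verify.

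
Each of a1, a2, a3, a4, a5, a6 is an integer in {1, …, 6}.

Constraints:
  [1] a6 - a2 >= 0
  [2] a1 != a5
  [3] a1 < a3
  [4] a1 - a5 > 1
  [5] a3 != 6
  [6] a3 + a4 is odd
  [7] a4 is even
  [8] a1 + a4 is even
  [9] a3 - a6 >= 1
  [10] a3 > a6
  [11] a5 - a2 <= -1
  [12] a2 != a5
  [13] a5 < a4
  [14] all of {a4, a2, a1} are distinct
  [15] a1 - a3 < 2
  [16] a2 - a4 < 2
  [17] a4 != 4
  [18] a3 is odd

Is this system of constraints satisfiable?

Take a1 = 4, a2 = 3, a3 = 5, a4 = 2, a5 = 1, a6 = 4. Then constraint 1: a6 - a2 = 1; constraint 4: a1 - a5 = 3; constraint 9: a3 - a6 = 1, and every other listed constraint is also met.

Satisfiable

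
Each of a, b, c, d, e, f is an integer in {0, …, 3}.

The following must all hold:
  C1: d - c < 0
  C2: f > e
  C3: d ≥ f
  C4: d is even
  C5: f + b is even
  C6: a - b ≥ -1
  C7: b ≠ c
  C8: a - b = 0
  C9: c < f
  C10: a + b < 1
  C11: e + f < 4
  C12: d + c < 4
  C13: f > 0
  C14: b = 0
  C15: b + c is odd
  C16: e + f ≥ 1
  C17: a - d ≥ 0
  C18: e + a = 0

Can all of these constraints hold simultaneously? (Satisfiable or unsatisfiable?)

Constraints 1, 3, and 9 give f ≤ d, d < c, c < f. Chaining: f ≤ d < c < f, which forces f < f — impossible.

Unsatisfiable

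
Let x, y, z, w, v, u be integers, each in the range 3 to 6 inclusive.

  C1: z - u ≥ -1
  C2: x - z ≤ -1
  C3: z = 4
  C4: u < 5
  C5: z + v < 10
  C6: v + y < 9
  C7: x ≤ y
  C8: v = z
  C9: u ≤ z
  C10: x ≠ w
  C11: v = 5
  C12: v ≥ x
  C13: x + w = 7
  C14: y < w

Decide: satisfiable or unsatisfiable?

Constraint 11 fixes v = 5 and constraint 3 fixes z = 4, but constraint 8 requires v = z. Since 5 ≠ 4, contradiction.

Unsatisfiable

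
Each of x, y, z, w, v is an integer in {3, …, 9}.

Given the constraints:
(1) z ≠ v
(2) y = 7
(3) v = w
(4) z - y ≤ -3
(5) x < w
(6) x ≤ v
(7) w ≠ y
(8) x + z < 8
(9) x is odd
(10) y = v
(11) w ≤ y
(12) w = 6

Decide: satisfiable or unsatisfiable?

Unsatisfiable

Constraint 2 fixes y = 7 and constraint 12 fixes w = 6. Constraints 3 and 10 give y = v = w, so y = w. But 7 ≠ 6 — contradiction.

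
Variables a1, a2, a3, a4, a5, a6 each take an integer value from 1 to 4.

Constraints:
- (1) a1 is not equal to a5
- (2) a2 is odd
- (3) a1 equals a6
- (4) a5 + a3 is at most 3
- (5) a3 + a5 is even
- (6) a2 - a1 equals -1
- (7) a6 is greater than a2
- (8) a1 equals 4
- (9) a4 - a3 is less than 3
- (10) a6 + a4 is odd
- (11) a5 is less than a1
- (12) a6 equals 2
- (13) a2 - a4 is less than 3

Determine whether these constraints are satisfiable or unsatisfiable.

Unsatisfiable

Constraint 8 fixes a1 = 4 and constraint 12 fixes a6 = 2, but constraint 3 requires a1 = a6. Since 4 ≠ 2, contradiction.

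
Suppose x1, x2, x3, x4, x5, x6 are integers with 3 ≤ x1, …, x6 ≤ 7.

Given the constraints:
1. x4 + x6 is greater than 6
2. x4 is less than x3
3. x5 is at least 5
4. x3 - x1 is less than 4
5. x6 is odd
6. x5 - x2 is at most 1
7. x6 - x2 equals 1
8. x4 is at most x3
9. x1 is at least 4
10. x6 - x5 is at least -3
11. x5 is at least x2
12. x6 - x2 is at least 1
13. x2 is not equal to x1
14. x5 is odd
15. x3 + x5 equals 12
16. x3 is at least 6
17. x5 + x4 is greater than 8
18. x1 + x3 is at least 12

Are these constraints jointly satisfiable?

Satisfiable

The assignment x1 = 5, x2 = 4, x3 = 7, x4 = 4, x5 = 5, x6 = 5 works:
  constraint 1 holds since x4 + x6 = 9.
  constraint 4 holds since x3 - x1 = 2.
  constraint 6 holds since x5 - x2 = 1.
The rest check out directly.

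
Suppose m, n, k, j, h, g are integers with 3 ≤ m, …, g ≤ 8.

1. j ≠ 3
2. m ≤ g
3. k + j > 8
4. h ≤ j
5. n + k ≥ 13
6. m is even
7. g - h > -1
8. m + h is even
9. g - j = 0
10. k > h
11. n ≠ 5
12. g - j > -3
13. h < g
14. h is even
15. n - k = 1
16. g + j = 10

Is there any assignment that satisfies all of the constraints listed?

Setting (m, n, k, j, h, g) = (4, 7, 6, 5, 4, 5) satisfies everything: constraint 3: k + j = 11; constraint 5: n + k = 13; constraint 7: g - h = 1, and the others follow.

Satisfiable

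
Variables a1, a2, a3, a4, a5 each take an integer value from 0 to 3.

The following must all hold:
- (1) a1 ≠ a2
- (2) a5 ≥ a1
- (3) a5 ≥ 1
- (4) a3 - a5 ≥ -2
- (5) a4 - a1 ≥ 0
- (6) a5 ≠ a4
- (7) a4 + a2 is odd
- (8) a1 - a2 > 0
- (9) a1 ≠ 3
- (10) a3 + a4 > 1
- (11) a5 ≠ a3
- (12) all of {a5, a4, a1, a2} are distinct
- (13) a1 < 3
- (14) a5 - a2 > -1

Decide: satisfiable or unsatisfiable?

Satisfiable

One satisfying assignment is a1 = 1, a2 = 0, a3 = 0, a4 = 3, a5 = 2.
For the less obvious constraints — constraint 4: a3 - a5 = -2; constraint 5: a4 - a1 = 2 — and the others hold by inspection.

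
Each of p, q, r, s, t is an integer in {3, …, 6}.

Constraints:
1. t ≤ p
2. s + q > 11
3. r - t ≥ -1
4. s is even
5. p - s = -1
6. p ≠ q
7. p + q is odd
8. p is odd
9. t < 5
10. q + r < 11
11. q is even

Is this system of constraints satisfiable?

Satisfiable

One satisfying assignment is p = 5, q = 6, r = 3, s = 6, t = 3.
For the less obvious constraints — constraint 2: s + q = 12; constraint 3: r - t = 0; constraint 5: p - s = -1 — and the others hold by inspection.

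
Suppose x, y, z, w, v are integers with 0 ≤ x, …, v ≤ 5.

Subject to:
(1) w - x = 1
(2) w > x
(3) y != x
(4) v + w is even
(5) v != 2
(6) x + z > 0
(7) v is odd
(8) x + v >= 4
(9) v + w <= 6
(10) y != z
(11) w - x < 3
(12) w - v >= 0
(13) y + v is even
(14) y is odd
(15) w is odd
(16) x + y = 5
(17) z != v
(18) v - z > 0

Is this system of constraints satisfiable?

Take x = 2, y = 3, z = 0, w = 3, v = 3. Then constraint 1: w - x = 1; constraint 6: x + z = 2, and every other listed constraint is also met.

Satisfiable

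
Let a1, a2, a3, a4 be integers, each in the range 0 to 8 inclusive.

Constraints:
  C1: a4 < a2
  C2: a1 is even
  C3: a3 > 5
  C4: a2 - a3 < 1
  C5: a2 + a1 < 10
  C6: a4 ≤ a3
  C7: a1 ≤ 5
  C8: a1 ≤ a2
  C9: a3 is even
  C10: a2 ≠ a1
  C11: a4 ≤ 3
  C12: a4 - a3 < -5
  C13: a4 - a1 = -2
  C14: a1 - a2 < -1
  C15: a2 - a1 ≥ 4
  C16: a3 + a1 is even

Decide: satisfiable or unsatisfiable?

Satisfiable

One satisfying assignment is a1 = 2, a2 = 6, a3 = 6, a4 = 0.
For the less obvious constraints — constraint 4: a2 - a3 = 0; constraint 5: a2 + a1 = 8 — and the others hold by inspection.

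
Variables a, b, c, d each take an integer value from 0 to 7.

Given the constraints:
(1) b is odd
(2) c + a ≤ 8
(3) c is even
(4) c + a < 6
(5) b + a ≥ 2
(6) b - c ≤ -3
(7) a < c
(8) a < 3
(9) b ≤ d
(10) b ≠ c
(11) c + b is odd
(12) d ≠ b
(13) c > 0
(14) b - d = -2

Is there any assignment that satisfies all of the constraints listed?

Satisfiable

One satisfying assignment is a = 1, b = 1, c = 4, d = 3.
For the less obvious constraints — constraint 2: c + a = 5; constraint 4: c + a = 5 — and the others hold by inspection.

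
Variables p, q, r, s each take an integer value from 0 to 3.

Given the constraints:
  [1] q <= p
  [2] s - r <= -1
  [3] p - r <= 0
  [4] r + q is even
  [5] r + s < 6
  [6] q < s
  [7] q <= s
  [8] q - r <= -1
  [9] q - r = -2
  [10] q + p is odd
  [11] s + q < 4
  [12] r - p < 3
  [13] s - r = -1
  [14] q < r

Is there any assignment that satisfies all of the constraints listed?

Setting (p, q, r, s) = (1, 0, 2, 1) satisfies everything: constraint 2: s - r = -1; constraint 3: p - r = -1, and the others follow.

Satisfiable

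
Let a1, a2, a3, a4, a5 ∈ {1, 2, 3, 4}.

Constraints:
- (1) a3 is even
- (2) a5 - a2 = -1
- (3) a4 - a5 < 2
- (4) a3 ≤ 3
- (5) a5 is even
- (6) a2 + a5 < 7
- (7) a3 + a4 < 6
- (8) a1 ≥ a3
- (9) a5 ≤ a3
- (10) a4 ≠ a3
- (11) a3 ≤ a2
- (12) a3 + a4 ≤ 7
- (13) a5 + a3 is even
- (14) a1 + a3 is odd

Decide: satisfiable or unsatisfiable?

Setting (a1, a2, a3, a4, a5) = (3, 3, 2, 3, 2) satisfies everything: constraint 2: a5 - a2 = -1; constraint 3: a4 - a5 = 1, and the others follow.

Satisfiable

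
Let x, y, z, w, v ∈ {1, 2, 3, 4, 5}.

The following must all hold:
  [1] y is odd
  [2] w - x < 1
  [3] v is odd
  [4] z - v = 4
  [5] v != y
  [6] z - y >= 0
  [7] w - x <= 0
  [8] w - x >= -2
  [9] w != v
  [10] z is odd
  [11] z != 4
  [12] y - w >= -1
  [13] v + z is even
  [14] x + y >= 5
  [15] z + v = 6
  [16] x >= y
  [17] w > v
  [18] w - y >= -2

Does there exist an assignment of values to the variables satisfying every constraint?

Satisfiable

One satisfying assignment is x = 5, y = 3, z = 5, w = 4, v = 1.
For the less obvious constraints — constraint 2: w - x = -1; constraint 4: z - v = 4 — and the others hold by inspection.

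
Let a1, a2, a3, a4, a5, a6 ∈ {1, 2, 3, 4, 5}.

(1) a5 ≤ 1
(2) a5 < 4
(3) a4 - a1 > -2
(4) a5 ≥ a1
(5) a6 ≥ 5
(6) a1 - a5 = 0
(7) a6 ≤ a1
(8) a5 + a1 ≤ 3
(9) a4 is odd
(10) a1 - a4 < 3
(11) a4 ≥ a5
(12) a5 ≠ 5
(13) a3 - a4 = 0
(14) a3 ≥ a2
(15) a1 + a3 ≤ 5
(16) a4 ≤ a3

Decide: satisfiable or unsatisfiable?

From constraints 5 and 7: a1 ≥ a6 and a6 ≥ 5, so a1 ≥ 5. From constraints 1 and 4: a1 ≤ a5 and a5 ≤ 1, so a1 ≤ 1. But 1 < 5, so no value of a1 works.

Unsatisfiable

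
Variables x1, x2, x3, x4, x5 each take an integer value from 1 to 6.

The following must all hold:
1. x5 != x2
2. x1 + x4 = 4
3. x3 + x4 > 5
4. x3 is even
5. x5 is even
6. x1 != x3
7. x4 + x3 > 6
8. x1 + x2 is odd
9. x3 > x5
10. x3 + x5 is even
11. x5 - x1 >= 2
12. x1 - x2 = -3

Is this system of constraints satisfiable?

One satisfying assignment is x1 = 2, x2 = 5, x3 = 6, x4 = 2, x5 = 4.
For the less obvious constraints — constraint 2: x1 + x4 = 4; constraint 3: x3 + x4 = 8 — and the others hold by inspection.

Satisfiable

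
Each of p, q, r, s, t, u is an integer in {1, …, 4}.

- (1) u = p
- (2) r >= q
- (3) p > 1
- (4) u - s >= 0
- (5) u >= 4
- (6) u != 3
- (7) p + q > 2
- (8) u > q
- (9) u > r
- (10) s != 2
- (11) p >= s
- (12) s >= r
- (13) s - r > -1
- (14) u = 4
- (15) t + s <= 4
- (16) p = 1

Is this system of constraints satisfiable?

Unsatisfiable

Constraint 14 fixes u = 4 and constraint 16 fixes p = 1, but constraint 1 requires u = p. Since 4 ≠ 1, contradiction.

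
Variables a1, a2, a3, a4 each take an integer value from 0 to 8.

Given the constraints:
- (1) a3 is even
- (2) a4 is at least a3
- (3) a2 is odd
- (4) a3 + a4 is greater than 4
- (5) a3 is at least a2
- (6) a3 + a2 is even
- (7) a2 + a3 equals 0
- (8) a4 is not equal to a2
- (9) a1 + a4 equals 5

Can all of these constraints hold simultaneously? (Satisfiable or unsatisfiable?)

Constraint 1 makes a3 even and constraint 3 makes a2 odd, so a3 + a2 must be odd. Constraint 6 says a3 + a2 is even — contradiction.

Unsatisfiable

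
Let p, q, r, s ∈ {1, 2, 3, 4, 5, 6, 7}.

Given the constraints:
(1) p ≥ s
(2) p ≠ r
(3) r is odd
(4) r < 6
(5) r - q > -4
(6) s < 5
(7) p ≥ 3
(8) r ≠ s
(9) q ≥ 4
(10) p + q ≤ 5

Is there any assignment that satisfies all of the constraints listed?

From constraint 7: p ≥ 3. From constraint 9: q ≥ 4. Hence p + q ≥ 7. But constraint 10 requires p + q ≤ 5, and 5 < 7. Contradiction.

Unsatisfiable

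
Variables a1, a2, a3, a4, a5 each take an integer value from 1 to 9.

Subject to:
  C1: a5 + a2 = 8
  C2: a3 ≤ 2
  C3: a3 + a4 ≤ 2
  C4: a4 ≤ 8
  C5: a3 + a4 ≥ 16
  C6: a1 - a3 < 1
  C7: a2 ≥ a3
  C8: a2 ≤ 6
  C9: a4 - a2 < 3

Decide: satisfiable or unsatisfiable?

From constraints 7 and 8: a3 ≤ a2 ≤ 6. From constraint 4: a4 ≤ 8. Hence a3 + a4 ≤ 14. But constraint 5 requires a3 + a4 ≥ 16, and 16 > 14. Contradiction.

Unsatisfiable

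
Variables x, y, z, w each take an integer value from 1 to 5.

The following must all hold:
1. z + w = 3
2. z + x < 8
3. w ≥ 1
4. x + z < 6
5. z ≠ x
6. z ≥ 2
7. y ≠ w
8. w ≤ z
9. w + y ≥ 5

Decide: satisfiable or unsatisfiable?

The assignment x = 3, y = 4, z = 2, w = 1 works:
  constraint 1 holds since z + w = 3.
  constraint 2 holds since z + x = 5.
  constraint 4 holds since x + z = 5.
The rest check out directly.

Satisfiable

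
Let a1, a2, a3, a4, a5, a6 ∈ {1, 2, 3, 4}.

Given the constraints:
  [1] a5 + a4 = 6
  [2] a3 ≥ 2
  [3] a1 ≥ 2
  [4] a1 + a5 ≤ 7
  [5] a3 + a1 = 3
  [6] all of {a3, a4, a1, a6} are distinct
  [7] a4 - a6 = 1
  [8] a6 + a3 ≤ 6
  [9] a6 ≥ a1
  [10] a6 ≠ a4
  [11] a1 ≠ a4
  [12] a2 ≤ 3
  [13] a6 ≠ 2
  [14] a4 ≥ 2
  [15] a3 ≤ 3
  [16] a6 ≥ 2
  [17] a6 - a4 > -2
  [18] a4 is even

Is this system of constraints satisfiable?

Constraints 2, 3, 14, and 16 confine each of a3, a4, a1, a6 to the 3 values {2, …, 4} (the domain already gives each ≤ 4).
Constraint 6 requires all 4 of them to be distinct, but only 3 values are available — impossible by the pigeonhole principle.

Unsatisfiable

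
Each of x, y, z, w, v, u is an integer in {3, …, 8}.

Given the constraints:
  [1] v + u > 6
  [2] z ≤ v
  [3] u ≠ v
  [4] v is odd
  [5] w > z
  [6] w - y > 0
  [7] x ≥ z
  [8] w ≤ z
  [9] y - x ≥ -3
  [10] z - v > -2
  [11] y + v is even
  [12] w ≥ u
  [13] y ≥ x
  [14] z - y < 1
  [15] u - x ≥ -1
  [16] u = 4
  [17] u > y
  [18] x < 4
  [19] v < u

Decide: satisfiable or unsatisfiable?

Unsatisfiable

Constraints 2, 8, 12, and 19 give z ≤ v, v < u, u ≤ w, w ≤ z. Chaining: z ≤ v < u ≤ w ≤ z, which forces z < z — impossible.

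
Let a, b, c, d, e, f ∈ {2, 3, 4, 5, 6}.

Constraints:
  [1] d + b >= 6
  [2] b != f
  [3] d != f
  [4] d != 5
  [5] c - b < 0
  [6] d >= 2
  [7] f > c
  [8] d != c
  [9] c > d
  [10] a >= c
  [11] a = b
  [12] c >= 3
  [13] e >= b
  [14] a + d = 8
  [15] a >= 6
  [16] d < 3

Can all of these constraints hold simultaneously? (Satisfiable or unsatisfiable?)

Satisfiable

Setting (a, b, c, d, e, f) = (6, 6, 3, 2, 6, 4) satisfies everything: constraint 1: d + b = 8; constraint 5: c - b = -3; constraint 14: a + d = 8, and the others follow.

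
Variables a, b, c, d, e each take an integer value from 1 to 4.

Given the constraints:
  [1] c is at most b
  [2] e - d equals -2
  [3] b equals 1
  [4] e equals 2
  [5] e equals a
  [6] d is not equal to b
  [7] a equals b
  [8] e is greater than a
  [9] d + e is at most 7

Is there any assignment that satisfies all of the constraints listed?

Unsatisfiable

Constraint 4 fixes e = 2 and constraint 3 fixes b = 1. Constraints 5 and 7 give e = a = b, so e = b. But 2 ≠ 1 — contradiction.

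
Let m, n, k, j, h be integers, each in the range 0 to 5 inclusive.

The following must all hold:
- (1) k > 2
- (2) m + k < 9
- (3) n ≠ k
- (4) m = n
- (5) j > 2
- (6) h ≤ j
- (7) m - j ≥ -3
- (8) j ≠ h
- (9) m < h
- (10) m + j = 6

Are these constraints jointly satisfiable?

Satisfiable

Setting (m, n, k, j, h) = (2, 2, 4, 4, 3) satisfies everything: constraint 2: m + k = 6; constraint 7: m - j = -2, and the others follow.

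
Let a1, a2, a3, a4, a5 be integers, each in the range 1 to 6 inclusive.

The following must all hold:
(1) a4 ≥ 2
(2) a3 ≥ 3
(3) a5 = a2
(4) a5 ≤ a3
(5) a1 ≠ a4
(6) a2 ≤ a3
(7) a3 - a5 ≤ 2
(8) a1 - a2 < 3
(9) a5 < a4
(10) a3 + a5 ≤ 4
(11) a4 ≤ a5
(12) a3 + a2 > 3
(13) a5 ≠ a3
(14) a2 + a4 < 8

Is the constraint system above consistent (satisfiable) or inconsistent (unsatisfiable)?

Unsatisfiable

From constraint 2: a3 ≥ 3. From constraints 1 and 11: a5 ≥ a4 ≥ 2. Hence a3 + a5 ≥ 5. But constraint 10 requires a3 + a5 ≤ 4, and 4 < 5. Contradiction.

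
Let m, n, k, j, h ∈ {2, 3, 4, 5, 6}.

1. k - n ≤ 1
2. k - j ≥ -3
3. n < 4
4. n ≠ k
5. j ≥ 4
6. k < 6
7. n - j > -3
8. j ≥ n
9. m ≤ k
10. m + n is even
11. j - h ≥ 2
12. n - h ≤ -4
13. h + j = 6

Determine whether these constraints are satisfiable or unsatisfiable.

Unsatisfiable

Constraints 1, 2, 11, and 12 give n − k ≥ -1, k − j ≥ -3, j − h ≥ 2, h − n ≥ 4.
Adding all 4 inequalities: the left sides telescope to 0, and the right sides sum to (-1) + (-3) + 2 + 4 = 2. So 0 ≥ 2, which is false.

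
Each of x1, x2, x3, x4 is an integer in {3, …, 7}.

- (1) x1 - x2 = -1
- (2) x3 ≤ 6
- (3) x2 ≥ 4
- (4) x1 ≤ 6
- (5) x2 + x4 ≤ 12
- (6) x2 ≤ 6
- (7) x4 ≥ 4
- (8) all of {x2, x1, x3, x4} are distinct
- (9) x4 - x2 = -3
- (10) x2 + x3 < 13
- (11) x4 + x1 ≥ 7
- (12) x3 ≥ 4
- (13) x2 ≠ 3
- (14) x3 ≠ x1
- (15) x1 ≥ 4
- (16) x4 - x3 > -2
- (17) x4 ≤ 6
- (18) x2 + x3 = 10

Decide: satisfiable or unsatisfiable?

Constraints 2, 3, 4, 6, 7, 12, 15, and 17 confine each of x2, x1, x3, x4 to the 3 values {4, …, 6}.
Constraint 8 requires all 4 of them to be distinct, but only 3 values are available — impossible by the pigeonhole principle.

Unsatisfiable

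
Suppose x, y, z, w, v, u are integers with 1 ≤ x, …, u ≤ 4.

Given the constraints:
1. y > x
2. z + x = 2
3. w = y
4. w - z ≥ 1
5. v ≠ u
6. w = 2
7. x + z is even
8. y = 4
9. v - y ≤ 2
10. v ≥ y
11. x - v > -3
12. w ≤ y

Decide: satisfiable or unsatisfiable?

Constraint 6 fixes w = 2 and constraint 8 fixes y = 4, but constraint 3 requires w = y. Since 2 ≠ 4, contradiction.

Unsatisfiable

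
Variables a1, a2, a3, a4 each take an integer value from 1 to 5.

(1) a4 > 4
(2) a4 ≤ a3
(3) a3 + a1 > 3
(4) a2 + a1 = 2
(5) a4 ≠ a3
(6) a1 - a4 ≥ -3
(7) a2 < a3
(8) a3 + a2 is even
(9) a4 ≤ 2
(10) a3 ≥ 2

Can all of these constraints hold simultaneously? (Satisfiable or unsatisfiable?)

From constraint 1: a4 ≥ 5. From constraint 9: a4 ≤ 2. But 2 < 5, so no value of a4 works.

Unsatisfiable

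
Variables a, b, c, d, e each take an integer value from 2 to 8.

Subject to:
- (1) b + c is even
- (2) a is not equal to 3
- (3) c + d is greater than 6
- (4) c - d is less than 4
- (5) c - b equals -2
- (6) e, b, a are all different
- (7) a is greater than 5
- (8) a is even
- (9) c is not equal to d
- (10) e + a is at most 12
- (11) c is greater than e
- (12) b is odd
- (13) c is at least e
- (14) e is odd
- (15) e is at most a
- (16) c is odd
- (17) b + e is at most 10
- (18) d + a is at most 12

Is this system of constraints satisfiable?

Satisfiable

One satisfying assignment is a = 8, b = 7, c = 5, d = 4, e = 3.
For the less obvious constraints — constraint 3: c + d = 9; constraint 4: c - d = 1; constraint 5: c - b = -2 — and the others hold by inspection.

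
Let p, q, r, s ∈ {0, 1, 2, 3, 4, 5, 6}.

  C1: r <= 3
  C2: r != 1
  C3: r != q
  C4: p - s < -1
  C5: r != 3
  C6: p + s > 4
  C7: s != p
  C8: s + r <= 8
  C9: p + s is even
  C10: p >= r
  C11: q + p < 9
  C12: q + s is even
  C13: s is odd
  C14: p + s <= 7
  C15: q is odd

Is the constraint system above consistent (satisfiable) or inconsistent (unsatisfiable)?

Take p = 1, q = 5, r = 0, s = 5. Then constraint 4: p - s = -4; constraint 6: p + s = 6; constraint 8: s + r = 5, and every other listed constraint is also met.

Satisfiable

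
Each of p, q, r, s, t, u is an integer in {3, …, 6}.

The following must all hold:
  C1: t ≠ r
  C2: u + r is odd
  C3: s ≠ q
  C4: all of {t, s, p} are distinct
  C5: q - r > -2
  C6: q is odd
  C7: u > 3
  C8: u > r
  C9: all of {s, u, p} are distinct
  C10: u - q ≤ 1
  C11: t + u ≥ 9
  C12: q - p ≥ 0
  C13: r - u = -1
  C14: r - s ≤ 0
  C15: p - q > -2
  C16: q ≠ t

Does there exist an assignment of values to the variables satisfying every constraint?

Satisfiable

Take p = 3, q = 3, r = 3, s = 5, t = 6, u = 4. Then constraint 5: q - r = 0; constraint 10: u - q = 1, and every other listed constraint is also met.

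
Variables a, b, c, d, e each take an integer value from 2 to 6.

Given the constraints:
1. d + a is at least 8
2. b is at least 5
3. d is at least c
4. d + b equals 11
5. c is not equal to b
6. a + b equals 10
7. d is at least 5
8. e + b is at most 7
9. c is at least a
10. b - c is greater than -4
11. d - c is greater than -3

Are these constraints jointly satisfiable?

One satisfying assignment is a = 5, b = 5, c = 6, d = 6, e = 2.
For the less obvious constraints — constraint 1: d + a = 11; constraint 4: d + b = 11; constraint 6: a + b = 10 — and the others hold by inspection.

Satisfiable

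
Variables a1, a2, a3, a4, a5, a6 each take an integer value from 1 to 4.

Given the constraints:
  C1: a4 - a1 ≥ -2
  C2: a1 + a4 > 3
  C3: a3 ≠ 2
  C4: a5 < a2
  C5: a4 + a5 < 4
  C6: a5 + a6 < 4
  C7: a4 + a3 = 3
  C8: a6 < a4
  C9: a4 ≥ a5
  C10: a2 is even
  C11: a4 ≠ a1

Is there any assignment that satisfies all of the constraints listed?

Take a1 = 4, a2 = 2, a3 = 1, a4 = 2, a5 = 1, a6 = 1. Then constraint 1: a4 - a1 = -2; constraint 2: a1 + a4 = 6; constraint 5: a4 + a5 = 3, and every other listed constraint is also met.

Satisfiable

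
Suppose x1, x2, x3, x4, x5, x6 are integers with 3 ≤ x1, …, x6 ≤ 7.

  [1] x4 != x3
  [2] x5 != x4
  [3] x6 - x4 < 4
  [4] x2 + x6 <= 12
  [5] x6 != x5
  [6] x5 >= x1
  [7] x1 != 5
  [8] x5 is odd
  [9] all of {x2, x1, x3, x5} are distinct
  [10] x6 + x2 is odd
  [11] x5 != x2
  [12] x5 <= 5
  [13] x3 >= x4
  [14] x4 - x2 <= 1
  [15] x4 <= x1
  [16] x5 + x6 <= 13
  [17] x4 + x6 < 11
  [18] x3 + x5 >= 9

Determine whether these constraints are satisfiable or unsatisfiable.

Satisfiable

Take x1 = 4, x2 = 3, x3 = 7, x4 = 3, x5 = 5, x6 = 6. Then constraint 3: x6 - x4 = 3; constraint 4: x2 + x6 = 9; constraint 14: x4 - x2 = 0, and every other listed constraint is also met.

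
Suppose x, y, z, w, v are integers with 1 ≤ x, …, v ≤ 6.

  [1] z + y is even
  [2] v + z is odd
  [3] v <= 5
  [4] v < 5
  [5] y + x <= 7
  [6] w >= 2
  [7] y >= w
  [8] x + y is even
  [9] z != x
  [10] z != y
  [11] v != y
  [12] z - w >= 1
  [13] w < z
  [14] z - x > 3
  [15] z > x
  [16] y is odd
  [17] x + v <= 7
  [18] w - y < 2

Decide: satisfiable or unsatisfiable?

Satisfiable

Take x = 1, y = 3, z = 5, w = 3, v = 4. Then constraint 5: y + x = 4; constraint 12: z - w = 2; constraint 14: z - x = 4, and every other listed constraint is also met.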